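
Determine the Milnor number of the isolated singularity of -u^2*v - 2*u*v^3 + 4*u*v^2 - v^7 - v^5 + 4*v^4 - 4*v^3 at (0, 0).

8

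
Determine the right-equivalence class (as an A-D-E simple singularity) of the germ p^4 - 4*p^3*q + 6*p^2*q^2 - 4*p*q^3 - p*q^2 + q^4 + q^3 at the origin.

D_{5}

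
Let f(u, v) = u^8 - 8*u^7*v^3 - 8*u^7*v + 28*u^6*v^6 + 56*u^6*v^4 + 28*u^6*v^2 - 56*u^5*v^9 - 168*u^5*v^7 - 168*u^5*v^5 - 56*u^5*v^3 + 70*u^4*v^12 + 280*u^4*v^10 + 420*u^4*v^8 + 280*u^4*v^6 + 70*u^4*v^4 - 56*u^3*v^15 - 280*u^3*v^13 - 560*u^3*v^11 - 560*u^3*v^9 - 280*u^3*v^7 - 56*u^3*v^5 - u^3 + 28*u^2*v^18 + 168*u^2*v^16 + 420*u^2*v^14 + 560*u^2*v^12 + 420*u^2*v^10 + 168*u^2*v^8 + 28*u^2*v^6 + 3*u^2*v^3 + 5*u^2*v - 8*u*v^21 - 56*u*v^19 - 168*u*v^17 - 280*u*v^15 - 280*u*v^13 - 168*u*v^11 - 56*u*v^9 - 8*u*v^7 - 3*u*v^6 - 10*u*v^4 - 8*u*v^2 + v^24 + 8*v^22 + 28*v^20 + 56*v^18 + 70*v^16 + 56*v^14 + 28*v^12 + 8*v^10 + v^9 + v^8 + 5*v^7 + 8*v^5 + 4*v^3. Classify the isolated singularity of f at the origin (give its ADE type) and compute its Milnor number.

Type D_9, Milnor number mu = 9.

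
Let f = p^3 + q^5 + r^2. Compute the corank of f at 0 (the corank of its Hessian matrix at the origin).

2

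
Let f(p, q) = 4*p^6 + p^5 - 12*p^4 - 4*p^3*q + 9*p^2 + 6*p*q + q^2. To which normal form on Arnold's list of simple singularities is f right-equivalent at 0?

A_4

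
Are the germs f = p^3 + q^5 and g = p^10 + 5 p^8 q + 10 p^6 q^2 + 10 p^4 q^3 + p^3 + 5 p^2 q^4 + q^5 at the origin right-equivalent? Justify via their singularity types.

Yes.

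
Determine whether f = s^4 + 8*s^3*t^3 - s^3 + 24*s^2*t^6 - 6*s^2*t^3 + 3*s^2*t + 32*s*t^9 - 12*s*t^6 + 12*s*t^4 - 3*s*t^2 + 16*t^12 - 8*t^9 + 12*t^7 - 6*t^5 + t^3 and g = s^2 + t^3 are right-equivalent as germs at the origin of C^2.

No.

The Hessian of f at 0 has rank 0. Corank 2; j^3 = -(s - t)^3 is a perfect cube, so E-series; the 4-jet and mu = 6 give E_6. The Hessian of g at 0 has rank 1. Corank 1: A-series; mu = 2 gives A_2. f is E_6 but g is A_2, hence not right-equivalent.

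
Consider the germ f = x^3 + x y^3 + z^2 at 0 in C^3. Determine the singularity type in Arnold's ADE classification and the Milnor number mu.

The Hessian of f at 0 is [[0, 0, 0], [0, 0, 0], [0, 0, 2]] with rank 1, so corank 2. A Groebner basis of the Jacobian ideal J(f) in C{x,y,z} is {x^3, x*y^2, 3*x^2 + y^3, z}; counting standard monomials gives mu = 7. Corank 2; j^3 = x^3 is a perfect cube, so E-series; the 4-jet and mu = 7 give E_7.

Type E7, Milnor number mu = 7.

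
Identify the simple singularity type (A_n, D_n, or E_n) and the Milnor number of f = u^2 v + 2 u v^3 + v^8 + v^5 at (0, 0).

Type D9, Milnor number mu = 9.

The Hessian of f at 0 has rank 0. Corank 2; j^3 = u^2*v has shape L^2 M (L != M), so D-series; mu = 9 gives D_9.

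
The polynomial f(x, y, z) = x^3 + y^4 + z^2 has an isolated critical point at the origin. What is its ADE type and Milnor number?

Type E_6, Milnor number mu = 6.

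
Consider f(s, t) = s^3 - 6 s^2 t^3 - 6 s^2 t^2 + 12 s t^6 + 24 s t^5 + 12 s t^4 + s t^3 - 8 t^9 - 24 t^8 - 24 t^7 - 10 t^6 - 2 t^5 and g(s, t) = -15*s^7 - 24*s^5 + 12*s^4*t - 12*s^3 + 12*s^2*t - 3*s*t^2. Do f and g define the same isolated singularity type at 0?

The Hessian of f at 0 is [[0, 0], [0, 0]] with rank 0, so corank 2. A Groebner basis of the Jacobian ideal J(f) in C{s,t} is {-s^2/4 + t^4 - t^3/12, s^3, s^2*t + s^2/12 + t^3/36, -s^2/2 + s*t^2 - t^3/6}; counting standard monomials gives mu = 7. Corank 2; j^3 = s^3 is a perfect cube, so E-series; the 4-jet and mu = 7 give E_7. The Hessian of g at 0 is [[0, 0], [0, 0]] with rank 0, so corank 2. A Groebner basis of the Jacobian ideal J(g) in C{s,t} is {40*s^2 + s*t^3 - 36*s*t + 8*t^2, 304*s^2/3 - 280*s*t/3 + t^4 + 64*t^2/3, s^3 - 3*s*t^2/4 + t^3/4, s^2*t - s*t^2 + t^3/4}; counting standard monomials gives mu = 8. Corank 2; j^3 = -3*s*(2*s - t)^2 has shape L^2 M (L != M), so D-series; mu = 8 gives D_8. f is E_7 but g is D_8, hence not right-equivalent.

No.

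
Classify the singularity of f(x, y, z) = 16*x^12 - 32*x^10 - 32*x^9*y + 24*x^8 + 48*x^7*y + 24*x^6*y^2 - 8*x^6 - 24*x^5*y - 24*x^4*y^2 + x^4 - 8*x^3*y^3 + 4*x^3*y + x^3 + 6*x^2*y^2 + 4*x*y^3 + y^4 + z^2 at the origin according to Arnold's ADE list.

E6

The Hessian of f at 0 is [[0, 0, 0], [0, 0, 0], [0, 0, 2]] with rank 1, so corank 2. A Groebner basis of the Jacobian ideal J(f) in C{x,y,z} is {y^4, x*y^2 + y^3/3, x^2, z}; counting standard monomials gives mu = 6. Corank 2; j^3 = x^3 is a perfect cube, so E-series; the 4-jet and mu = 6 give E_6.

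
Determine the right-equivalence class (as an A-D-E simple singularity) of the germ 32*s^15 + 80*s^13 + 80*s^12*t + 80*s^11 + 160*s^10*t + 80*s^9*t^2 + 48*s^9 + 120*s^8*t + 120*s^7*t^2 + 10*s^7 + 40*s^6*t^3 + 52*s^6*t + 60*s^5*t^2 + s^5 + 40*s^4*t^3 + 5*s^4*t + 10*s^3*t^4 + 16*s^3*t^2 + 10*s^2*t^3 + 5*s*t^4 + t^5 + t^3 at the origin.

The Hessian of f at 0 is [[0, 0], [0, 0]] with rank 0, so corank 2. A Groebner basis of the Jacobian ideal J(f) in C{s,t} is {s^4 - t^2, s^3*t + t^2/4, s*t^2, t^3}; counting standard monomials gives mu = 8. Corank 2; j^3 = t^3 is a perfect cube, so E-series; the 5-jet and mu = 8 give E_8.

E8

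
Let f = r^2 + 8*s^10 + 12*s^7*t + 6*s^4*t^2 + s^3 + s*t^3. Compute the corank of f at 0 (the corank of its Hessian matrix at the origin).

2

The Hessian at 0 is [[0, 0, 0], [0, 0, 0], [0, 0, 2]] of rank 1; hence corank 2.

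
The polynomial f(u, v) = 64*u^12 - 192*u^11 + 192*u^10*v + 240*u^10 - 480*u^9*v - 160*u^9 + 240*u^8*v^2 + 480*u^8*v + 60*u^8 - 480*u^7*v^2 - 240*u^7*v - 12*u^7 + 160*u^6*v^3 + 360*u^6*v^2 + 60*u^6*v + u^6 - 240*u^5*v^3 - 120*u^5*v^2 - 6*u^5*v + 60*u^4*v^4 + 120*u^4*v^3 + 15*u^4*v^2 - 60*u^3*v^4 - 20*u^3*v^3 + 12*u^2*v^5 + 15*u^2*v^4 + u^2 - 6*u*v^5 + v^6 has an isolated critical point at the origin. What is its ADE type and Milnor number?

The Hessian of f at 0 is [[2, 0], [0, 0]] with rank 1, so corank 1. A Groebner basis of the Jacobian ideal J(f) in C{u,v} is {v^5, u}; counting standard monomials gives mu = 5. Corank 1: A-series; mu = 5 gives A_5.

Type A_{5}, Milnor number mu = 5.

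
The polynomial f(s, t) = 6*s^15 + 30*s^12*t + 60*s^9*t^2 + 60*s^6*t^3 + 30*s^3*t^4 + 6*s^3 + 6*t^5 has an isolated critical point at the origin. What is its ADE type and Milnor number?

The Hessian of f at 0 is [[0, 0], [0, 0]] with rank 0, so corank 2. A Groebner basis of the Jacobian ideal J(f) in C{s,t} is {t^4, s^2}; counting standard monomials gives mu = 8. Corank 2; j^3 = 6*s^3 is a perfect cube, so E-series; the 5-jet and mu = 8 give E_8.

Type E8, Milnor number mu = 8.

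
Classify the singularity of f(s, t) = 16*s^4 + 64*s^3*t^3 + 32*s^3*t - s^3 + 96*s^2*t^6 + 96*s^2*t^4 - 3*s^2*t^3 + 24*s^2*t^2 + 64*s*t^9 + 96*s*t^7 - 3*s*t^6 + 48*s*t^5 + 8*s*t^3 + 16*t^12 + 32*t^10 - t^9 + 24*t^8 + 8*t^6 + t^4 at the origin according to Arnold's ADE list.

The Hessian of f at 0 is [[0, 0], [0, 0]] with rank 0, so corank 2. A Groebner basis of the Jacobian ideal J(f) in C{s,t} is {t^4, s*t^2 + t^3/6, s^2}; counting standard monomials gives mu = 6. Corank 2; j^3 = -s^3 is a perfect cube, so E-series; the 4-jet and mu = 6 give E_6.

E_{6}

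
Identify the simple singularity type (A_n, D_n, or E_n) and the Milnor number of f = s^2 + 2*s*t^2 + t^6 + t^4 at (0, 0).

Type A5, Milnor number mu = 5.

The Hessian of f at 0 has rank 1. Corank 1: A-series; mu = 5 gives A_5.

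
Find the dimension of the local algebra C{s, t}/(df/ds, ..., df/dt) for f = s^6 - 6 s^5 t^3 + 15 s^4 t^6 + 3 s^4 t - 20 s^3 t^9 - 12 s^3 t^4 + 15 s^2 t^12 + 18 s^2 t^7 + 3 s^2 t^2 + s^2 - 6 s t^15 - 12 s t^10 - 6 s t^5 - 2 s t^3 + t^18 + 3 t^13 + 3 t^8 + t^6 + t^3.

2

The Hessian of f at 0 has rank 1. Corank 1: A-series; mu = 2 gives A_2.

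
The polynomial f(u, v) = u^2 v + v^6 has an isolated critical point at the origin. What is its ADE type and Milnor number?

The Hessian of f at 0 is [[0, 0], [0, 0]] with rank 0, so corank 2. A Groebner basis of the Jacobian ideal J(f) in C{u,v} is {u^2/6 + v^5, u^3, u*v}; counting standard monomials gives mu = 7. Corank 2; j^3 = u^2*v has shape L^2 M (L != M), so D-series; mu = 7 gives D_7.

Type D7, Milnor number mu = 7.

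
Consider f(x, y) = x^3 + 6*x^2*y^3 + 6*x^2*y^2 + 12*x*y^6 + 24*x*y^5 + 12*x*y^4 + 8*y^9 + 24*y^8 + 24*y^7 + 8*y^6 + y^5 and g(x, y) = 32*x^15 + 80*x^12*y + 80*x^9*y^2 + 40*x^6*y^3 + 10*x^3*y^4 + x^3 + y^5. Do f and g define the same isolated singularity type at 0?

Yes.

The Hessian of f at 0 is [[0, 0], [0, 0]] with rank 0, so corank 2. A Groebner basis of the Jacobian ideal J(f) in C{x,y} is {x^2/4 + x*y^3 + x*y^2, y^4, x^3, x^2*y - x^2 - 4*x*y^2}; counting standard monomials gives mu = 8. Corank 2; j^3 = x^3 is a perfect cube, so E-series; the 5-jet and mu = 8 give E_8. The Hessian of g at 0 is [[0, 0], [0, 0]] with rank 0, so corank 2. A Groebner basis of the Jacobian ideal J(g) in C{x,y} is {y^4, x^2}; counting standard monomials gives mu = 8. Corank 2; j^3 = x^3 is a perfect cube, so E-series; the 5-jet and mu = 8 give E_8. Both have type E_8, hence right-equivalent.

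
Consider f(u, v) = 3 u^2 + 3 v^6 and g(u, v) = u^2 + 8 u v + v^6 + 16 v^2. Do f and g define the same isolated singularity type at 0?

The Hessian of f at 0 is [[6, 0], [0, 0]] with rank 1, so corank 1. A Groebner basis of the Jacobian ideal J(f) in C{u,v} is {v^5, u}; counting standard monomials gives mu = 5. Corank 1: A-series; mu = 5 gives A_5. The Hessian of g at 0 is [[2, 8], [8, 32]] with rank 1, so corank 1. A Groebner basis of the Jacobian ideal J(g) in C{u,v} is {v^5, u + 4*v}; counting standard monomials gives mu = 5. Corank 1: A-series; mu = 5 gives A_5. Both have type A_5, hence right-equivalent.

Yes.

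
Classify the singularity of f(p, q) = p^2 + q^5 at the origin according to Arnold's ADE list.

A_4

The Hessian of f at 0 is [[2, 0], [0, 0]] with rank 1, so corank 1. A Groebner basis of the Jacobian ideal J(f) in C{p,q} is {q^4, p}; counting standard monomials gives mu = 4. Corank 1: A-series; mu = 4 gives A_4.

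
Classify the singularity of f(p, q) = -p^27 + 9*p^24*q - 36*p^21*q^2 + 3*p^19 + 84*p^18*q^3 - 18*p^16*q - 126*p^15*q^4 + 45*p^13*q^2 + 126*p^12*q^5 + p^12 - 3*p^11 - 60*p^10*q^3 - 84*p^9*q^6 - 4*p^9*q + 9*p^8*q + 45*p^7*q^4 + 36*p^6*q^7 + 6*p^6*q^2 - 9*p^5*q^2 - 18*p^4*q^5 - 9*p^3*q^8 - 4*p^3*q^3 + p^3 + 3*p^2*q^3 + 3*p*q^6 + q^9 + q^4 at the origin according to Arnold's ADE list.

E_{6}

The Hessian of f at 0 has rank 0. Corank 2; j^3 = p^3 is a perfect cube, so E-series; the 4-jet and mu = 6 give E_6.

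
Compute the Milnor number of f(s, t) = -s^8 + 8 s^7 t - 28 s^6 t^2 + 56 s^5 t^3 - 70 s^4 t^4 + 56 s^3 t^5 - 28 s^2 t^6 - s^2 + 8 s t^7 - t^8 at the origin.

The Hessian of f at 0 has rank 1. Corank 1: A-series; mu = 7 gives A_7.

7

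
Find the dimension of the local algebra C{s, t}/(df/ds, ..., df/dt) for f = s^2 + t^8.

7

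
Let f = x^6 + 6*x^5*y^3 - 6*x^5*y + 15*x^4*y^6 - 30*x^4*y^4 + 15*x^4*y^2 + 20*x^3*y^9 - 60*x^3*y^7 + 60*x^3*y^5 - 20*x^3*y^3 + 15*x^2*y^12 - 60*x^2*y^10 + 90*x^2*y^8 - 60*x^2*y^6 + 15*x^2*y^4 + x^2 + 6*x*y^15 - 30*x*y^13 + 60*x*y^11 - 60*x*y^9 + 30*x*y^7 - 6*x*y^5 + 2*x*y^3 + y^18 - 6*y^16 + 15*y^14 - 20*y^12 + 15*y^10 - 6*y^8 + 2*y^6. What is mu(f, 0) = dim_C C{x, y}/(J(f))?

5

The Hessian of f at 0 has rank 1. Corank 1: A-series; mu = 5 gives A_5.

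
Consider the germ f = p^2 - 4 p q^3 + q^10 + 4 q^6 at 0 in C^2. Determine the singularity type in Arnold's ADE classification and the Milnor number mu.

Type A_9, Milnor number mu = 9.

The Hessian of f at 0 has rank 1. Corank 1: A-series; mu = 9 gives A_9.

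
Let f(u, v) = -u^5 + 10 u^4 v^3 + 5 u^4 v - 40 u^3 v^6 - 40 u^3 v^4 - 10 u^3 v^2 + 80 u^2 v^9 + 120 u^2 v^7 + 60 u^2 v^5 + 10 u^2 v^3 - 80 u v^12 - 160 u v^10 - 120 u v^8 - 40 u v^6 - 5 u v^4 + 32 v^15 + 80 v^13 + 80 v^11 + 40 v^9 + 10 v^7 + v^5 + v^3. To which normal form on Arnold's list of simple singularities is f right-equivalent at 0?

E8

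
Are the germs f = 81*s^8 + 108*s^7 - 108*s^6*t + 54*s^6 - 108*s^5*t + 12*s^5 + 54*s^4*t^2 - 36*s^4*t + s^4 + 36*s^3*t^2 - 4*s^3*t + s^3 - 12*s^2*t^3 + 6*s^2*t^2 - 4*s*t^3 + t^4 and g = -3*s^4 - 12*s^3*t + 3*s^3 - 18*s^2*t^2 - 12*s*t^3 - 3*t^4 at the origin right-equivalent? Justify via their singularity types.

Yes.

The Hessian of f at 0 is [[0, 0], [0, 0]] with rank 0, so corank 2. A Groebner basis of the Jacobian ideal J(f) in C{s,t} is {t^4, s*t^2 - t^3/3, s^2}; counting standard monomials gives mu = 6. Corank 2; j^3 = s^3 is a perfect cube, so E-series; the 4-jet and mu = 6 give E_6. The Hessian of g at 0 is [[0, 0], [0, 0]] with rank 0, so corank 2. A Groebner basis of the Jacobian ideal J(g) in C{s,t} is {t^4, s*t^2 + t^3/3, s^2}; counting standard monomials gives mu = 6. Corank 2; j^3 = 3*s^3 is a perfect cube, so E-series; the 4-jet and mu = 6 give E_6. Both have type E_6, hence right-equivalent.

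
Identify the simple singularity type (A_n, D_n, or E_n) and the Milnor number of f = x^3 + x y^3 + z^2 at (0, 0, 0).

The Hessian of f at 0 has rank 1. Corank 2; j^3 = x^3 is a perfect cube, so E-series; the 4-jet and mu = 7 give E_7.

Type E7, Milnor number mu = 7.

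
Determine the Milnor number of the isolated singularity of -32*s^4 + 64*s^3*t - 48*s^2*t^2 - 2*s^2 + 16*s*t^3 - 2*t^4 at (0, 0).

3

The Hessian of f at 0 has rank 1. Corank 1: A-series; mu = 3 gives A_3.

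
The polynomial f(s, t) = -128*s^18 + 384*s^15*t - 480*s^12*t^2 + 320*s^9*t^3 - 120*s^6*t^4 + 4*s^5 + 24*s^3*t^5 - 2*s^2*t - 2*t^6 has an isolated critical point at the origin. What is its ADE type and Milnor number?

Type D7, Milnor number mu = 7.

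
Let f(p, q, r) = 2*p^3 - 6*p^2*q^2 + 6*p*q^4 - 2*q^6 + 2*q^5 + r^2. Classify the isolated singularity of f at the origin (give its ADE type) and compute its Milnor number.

The Hessian of f at 0 has rank 1. Corank 2; j^3 = 2*p^3 is a perfect cube, so E-series; the 5-jet and mu = 8 give E_8.

Type E_{8}, Milnor number mu = 8.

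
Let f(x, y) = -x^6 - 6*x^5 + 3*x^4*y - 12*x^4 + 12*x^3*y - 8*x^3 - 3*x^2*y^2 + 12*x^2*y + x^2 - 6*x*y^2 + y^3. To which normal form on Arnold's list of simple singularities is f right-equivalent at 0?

The Hessian of f at 0 is [[2, 0], [0, 0]] with rank 1, so corank 1. A Groebner basis of the Jacobian ideal J(f) in C{x,y} is {y^2, x}; counting standard monomials gives mu = 2. Corank 1: A-series; mu = 2 gives A_2.

A_{2}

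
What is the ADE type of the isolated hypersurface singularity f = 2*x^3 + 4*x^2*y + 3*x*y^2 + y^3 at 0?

The Hessian of f at 0 has rank 0. Corank 2; j^3 = (x + y)*(2*x^2 + 2*x*y + y^2) splits into three distinct lines over C (the quadratic factor has nonzero discriminant), so D_4.

D_4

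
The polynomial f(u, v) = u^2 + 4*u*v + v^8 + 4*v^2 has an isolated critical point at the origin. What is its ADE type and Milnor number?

Type A_7, Milnor number mu = 7.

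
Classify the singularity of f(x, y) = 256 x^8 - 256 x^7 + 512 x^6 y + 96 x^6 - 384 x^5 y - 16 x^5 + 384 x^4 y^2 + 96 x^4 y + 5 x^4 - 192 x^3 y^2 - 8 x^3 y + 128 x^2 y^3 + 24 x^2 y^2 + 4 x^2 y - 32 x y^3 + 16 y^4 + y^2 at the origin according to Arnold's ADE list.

A_3

The Hessian of f at 0 has rank 1. Corank 1: A-series; mu = 3 gives A_3.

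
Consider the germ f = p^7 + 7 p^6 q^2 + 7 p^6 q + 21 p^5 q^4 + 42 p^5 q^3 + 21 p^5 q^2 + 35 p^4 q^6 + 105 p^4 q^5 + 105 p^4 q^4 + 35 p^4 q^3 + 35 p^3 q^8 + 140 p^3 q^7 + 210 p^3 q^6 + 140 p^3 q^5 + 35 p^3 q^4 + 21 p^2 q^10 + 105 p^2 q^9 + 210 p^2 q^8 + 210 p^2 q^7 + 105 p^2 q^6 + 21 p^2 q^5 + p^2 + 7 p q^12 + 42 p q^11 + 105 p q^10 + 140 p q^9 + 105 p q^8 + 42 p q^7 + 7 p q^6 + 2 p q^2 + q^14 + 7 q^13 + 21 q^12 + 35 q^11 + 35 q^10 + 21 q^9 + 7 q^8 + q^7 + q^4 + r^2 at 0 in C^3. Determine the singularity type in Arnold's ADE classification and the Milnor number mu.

The Hessian of f at 0 is [[2, 0, 0], [0, 0, 0], [0, 0, 2]] with rank 2, so corank 1. A Groebner basis of the Jacobian ideal J(f) in C{p,q,r} is {p^3, p + q^2, r}; counting standard monomials gives mu = 6. Corank 1: A-series; mu = 6 gives A_6.

Type A6, Milnor number mu = 6.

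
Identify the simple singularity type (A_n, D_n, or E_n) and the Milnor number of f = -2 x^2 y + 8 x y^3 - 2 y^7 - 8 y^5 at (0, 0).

Type D_8, Milnor number mu = 8.

The Hessian of f at 0 has rank 0. Corank 2; j^3 = -2*x^2*y has shape L^2 M (L != M), so D-series; mu = 8 gives D_8.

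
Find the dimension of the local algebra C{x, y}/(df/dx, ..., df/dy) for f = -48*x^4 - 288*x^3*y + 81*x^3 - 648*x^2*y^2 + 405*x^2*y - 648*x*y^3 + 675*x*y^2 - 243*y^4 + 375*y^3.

6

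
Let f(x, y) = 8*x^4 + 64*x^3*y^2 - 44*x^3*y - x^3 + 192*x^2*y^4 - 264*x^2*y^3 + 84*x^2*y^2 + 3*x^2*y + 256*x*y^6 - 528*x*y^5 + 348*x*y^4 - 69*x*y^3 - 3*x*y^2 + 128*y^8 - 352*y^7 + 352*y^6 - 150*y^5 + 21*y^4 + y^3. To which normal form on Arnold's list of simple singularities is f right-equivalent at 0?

The Hessian of f at 0 is [[0, 0], [0, 0]] with rank 0, so corank 2. A Groebner basis of the Jacobian ideal J(f) in C{x,y} is {-x^2/8 + x*y/4 + y^4 - y^3/24 - y^2/8, x^3 + 11*x^2/8 - 11*x*y/4 - 13*y^3/24 + 11*y^2/8, x^2*y + 7*x^2/8 - 7*x*y/4 - 17*y^3/24 + 7*y^2/8, 5*x^2/12 + x*y^2 - 5*x*y/6 - 31*y^3/36 + 5*y^2/12}; counting standard monomials gives mu = 7. Corank 2; j^3 = -(x - y)^3 is a perfect cube, so E-series; the 4-jet and mu = 7 give E_7.

E_7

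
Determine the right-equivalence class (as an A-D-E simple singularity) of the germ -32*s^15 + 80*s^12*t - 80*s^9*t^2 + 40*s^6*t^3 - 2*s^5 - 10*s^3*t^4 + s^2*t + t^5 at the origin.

The Hessian of f at 0 is [[0, 0], [0, 0]] with rank 0, so corank 2. A Groebner basis of the Jacobian ideal J(f) in C{s,t} is {s^2/5 + t^4, s^3, s*t}; counting standard monomials gives mu = 6. Corank 2; j^3 = s^2*t has shape L^2 M (L != M), so D-series; mu = 6 gives D_6.

D6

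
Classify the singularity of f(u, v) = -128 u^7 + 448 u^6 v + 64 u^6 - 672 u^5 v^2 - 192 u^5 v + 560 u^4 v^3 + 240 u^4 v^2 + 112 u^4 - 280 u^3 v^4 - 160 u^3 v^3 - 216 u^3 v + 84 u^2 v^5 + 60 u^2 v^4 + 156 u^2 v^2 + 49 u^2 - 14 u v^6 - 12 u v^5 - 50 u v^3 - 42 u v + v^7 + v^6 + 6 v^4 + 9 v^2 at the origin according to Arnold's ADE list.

The Hessian of f at 0 has rank 1. Corank 1: A-series; mu = 6 gives A_6.

A_6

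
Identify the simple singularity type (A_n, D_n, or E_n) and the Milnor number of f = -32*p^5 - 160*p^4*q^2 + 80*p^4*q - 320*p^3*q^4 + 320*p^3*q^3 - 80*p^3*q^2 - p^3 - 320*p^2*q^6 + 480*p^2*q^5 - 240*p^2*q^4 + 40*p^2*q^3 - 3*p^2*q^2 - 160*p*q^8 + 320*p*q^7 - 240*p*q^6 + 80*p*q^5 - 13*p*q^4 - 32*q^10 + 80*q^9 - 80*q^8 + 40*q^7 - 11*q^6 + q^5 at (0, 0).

The Hessian of f at 0 is [[0, 0], [0, 0]] with rank 0, so corank 2. A Groebner basis of the Jacobian ideal J(f) in C{p,q} is {p^2/8 + p*q^3 + p*q^2/4, p^2 + 2*p*q^2 + q^4, p^3, p^2*q - p^2/4 - p*q^2/2}; counting standard monomials gives mu = 8. Corank 2; j^3 = -p^3 is a perfect cube, so E-series; the 5-jet and mu = 8 give E_8.

Type E8, Milnor number mu = 8.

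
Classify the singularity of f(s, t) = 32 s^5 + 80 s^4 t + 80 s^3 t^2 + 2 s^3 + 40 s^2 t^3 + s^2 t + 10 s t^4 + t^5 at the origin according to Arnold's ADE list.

D_{6}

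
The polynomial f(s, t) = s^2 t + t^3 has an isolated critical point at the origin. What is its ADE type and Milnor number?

Type D_4, Milnor number mu = 4.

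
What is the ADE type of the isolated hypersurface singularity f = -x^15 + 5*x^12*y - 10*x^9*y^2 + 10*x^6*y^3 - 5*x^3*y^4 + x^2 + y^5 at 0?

A_{4}

The Hessian of f at 0 has rank 1. Corank 1: A-series; mu = 4 gives A_4.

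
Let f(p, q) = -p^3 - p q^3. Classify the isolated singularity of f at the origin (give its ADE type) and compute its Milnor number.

The Hessian of f at 0 is [[0, 0], [0, 0]] with rank 0, so corank 2. A Groebner basis of the Jacobian ideal J(f) in C{p,q} is {p^3, p*q^2, 3*p^2 + q^3}; counting standard monomials gives mu = 7. Corank 2; j^3 = -p^3 is a perfect cube, so E-series; the 4-jet and mu = 7 give E_7.

Type E_{7}, Milnor number mu = 7.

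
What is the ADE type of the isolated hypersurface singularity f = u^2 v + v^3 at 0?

D_{4}

The Hessian of f at 0 has rank 0. Corank 2; j^3 = v*(u^2 + v^2) splits into three distinct lines over C (the quadratic factor has nonzero discriminant), so D_4.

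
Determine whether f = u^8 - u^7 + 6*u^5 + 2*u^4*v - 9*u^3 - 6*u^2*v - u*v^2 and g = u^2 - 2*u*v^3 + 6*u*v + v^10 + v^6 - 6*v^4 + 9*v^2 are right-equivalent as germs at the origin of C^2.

No.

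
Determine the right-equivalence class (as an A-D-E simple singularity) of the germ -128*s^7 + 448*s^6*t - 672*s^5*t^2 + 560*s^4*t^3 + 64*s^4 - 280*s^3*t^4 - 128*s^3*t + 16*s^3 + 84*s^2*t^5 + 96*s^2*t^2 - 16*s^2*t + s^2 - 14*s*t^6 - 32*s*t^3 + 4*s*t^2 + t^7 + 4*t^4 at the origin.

The Hessian of f at 0 has rank 1. Corank 1: A-series; mu = 6 gives A_6.

A6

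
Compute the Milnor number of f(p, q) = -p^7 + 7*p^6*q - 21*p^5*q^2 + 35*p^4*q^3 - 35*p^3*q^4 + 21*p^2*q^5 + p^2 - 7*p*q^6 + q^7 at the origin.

6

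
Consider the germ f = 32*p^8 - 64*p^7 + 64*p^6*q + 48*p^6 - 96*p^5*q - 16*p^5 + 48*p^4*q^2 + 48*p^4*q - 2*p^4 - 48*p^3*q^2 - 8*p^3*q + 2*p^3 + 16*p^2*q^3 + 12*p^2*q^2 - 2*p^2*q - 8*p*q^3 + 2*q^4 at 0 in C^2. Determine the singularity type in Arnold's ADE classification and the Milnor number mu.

Type D_{5}, Milnor number mu = 5.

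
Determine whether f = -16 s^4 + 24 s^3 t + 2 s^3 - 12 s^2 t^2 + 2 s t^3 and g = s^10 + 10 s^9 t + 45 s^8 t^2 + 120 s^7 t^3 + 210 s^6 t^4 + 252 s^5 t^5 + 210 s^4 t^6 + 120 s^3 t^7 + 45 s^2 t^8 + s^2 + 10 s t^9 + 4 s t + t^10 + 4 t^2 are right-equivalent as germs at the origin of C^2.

No.

The Hessian of f at 0 has rank 0. Corank 2; j^3 = 2*s^3 is a perfect cube, so E-series; the 4-jet and mu = 7 give E_7. The Hessian of g at 0 has rank 1. Corank 1: A-series; mu = 9 gives A_9. f is E_7 but g is A_9, hence not right-equivalent.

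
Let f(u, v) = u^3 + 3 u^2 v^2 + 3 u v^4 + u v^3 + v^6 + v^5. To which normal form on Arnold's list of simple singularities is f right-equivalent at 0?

E7

The Hessian of f at 0 has rank 0. Corank 2; j^3 = u^3 is a perfect cube, so E-series; the 4-jet and mu = 7 give E_7.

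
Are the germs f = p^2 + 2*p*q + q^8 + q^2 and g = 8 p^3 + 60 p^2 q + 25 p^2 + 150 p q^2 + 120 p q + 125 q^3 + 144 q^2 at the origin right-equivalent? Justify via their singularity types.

The Hessian of f at 0 has rank 1. Corank 1: A-series; mu = 7 gives A_7. The Hessian of g at 0 has rank 1. Corank 1: A-series; mu = 2 gives A_2. f is A_7 but g is A_2, hence not right-equivalent.

No.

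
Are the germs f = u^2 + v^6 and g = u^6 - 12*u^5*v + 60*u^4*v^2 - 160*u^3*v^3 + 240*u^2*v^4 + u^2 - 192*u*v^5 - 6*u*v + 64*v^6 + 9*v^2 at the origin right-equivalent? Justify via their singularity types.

The Hessian of f at 0 is [[2, 0], [0, 0]] with rank 1, so corank 1. A Groebner basis of the Jacobian ideal J(f) in C{u,v} is {v^5, u}; counting standard monomials gives mu = 5. Corank 1: A-series; mu = 5 gives A_5. The Hessian of g at 0 is [[2, -6], [-6, 18]] with rank 1, so corank 1. A Groebner basis of the Jacobian ideal J(g) in C{u,v} is {v^5, u - 3*v}; counting standard monomials gives mu = 5. Corank 1: A-series; mu = 5 gives A_5. Both have type A_5, hence right-equivalent.

Yes.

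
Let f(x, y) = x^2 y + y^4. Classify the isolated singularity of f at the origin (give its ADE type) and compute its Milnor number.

The Hessian of f at 0 is [[0, 0], [0, 0]] with rank 0, so corank 2. A Groebner basis of the Jacobian ideal J(f) in C{x,y} is {x^3, x^2/4 + y^3, x*y}; counting standard monomials gives mu = 5. Corank 2; j^3 = x^2*y has shape L^2 M (L != M), so D-series; mu = 5 gives D_5.

Type D_{5}, Milnor number mu = 5.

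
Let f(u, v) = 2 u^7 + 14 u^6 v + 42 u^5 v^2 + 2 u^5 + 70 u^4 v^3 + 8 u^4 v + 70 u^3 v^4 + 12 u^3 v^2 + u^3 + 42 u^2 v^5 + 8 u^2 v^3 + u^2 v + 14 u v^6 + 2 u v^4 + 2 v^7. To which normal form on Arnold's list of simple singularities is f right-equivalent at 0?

D_8

The Hessian of f at 0 has rank 0. Corank 2; j^3 = u^2*(u + v) has shape L^2 M (L != M), so D-series; mu = 8 gives D_8.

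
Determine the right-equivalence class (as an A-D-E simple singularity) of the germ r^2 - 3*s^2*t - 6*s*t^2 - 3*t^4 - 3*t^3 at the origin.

The Hessian of f at 0 is [[0, 0, 0], [0, 0, 0], [0, 0, 2]] with rank 1, so corank 2. A Groebner basis of the Jacobian ideal J(f) in C{s,t,r} is {s^3 - s^2/4 + t^2/4, s^2/4 + t^3 - t^2/4, s*t + t^2, r}; counting standard monomials gives mu = 5. Corank 2; j^3 = -3*t*(s + t)^2 has shape L^2 M (L != M), so D-series; mu = 5 gives D_5.

D_{5}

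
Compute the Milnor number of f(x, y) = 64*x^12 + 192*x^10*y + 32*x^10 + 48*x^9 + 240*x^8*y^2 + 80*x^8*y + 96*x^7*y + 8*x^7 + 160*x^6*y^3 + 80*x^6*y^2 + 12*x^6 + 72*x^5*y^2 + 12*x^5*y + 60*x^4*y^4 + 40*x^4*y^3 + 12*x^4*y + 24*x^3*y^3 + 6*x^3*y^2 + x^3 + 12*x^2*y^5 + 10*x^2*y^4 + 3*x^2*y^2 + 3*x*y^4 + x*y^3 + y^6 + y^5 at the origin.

7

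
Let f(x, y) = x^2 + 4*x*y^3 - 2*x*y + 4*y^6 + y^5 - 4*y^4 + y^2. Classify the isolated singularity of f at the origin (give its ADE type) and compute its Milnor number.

The Hessian of f at 0 has rank 1. Corank 1: A-series; mu = 4 gives A_4.

Type A_4, Milnor number mu = 4.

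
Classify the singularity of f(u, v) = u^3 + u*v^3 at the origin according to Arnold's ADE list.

E7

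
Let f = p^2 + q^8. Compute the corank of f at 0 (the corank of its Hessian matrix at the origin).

Hessian at 0 has rank 1.

1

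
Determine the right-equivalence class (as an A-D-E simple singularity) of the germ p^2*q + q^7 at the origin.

The Hessian of f at 0 has rank 0. Corank 2; j^3 = p^2*q has shape L^2 M (L != M), so D-series; mu = 8 gives D_8.

D_{8}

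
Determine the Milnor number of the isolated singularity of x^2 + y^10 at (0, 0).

The Hessian of f at 0 has rank 1. Corank 1: A-series; mu = 9 gives A_9.

9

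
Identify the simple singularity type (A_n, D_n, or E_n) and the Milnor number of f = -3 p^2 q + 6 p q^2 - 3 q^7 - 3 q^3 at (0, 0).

The Hessian of f at 0 is [[0, 0], [0, 0]] with rank 0, so corank 2. A Groebner basis of the Jacobian ideal J(f) in C{p,q} is {p^2/7 + q^6 - q^2/7, p^3 - q^3, p*q - q^2}; counting standard monomials gives mu = 8. Corank 2; j^3 = -3*q*(p - q)^2 has shape L^2 M (L != M), so D-series; mu = 8 gives D_8.

Type D_{8}, Milnor number mu = 8.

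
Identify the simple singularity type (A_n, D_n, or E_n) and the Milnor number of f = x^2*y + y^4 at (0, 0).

The Hessian of f at 0 is [[0, 0], [0, 0]] with rank 0, so corank 2. A Groebner basis of the Jacobian ideal J(f) in C{x,y} is {x^3, x^2/4 + y^3, x*y}; counting standard monomials gives mu = 5. Corank 2; j^3 = x^2*y has shape L^2 M (L != M), so D-series; mu = 5 gives D_5.

Type D_{5}, Milnor number mu = 5.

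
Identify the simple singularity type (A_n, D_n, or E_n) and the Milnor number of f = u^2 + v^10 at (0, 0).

Type A9, Milnor number mu = 9.

The Hessian of f at 0 is [[2, 0], [0, 0]] with rank 1, so corank 1. A Groebner basis of the Jacobian ideal J(f) in C{u,v} is {v^9, u}; counting standard monomials gives mu = 9. Corank 1: A-series; mu = 9 gives A_9.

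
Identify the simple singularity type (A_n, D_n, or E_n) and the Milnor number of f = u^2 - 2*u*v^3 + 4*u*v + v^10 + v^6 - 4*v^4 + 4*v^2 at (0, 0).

The Hessian of f at 0 has rank 1. Corank 1: A-series; mu = 9 gives A_9.

Type A_{9}, Milnor number mu = 9.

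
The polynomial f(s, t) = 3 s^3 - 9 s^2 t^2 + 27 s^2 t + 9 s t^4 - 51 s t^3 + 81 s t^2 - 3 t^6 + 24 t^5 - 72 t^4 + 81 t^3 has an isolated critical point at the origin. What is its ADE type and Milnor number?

Type E_7, Milnor number mu = 7.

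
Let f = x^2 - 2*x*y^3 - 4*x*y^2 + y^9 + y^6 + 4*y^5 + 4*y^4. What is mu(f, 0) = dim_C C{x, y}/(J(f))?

8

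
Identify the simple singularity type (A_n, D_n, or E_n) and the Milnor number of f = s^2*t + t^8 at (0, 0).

Type D9, Milnor number mu = 9.

The Hessian of f at 0 has rank 0. Corank 2; j^3 = s^2*t has shape L^2 M (L != M), so D-series; mu = 9 gives D_9.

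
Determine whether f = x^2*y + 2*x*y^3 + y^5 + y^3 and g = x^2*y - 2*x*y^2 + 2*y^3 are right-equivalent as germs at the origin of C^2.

Yes.

The Hessian of f at 0 is [[0, 0], [0, 0]] with rank 0, so corank 2. A Groebner basis of the Jacobian ideal J(f) in C{x,y} is {y^3, x^2 + 3*y^2, x*y}; counting standard monomials gives mu = 4. Corank 2; j^3 = y*(x^2 + y^2) splits into three distinct lines over C (the quadratic factor has nonzero discriminant), so D_4. The Hessian of g at 0 is [[0, 0], [0, 0]] with rank 0, so corank 2. A Groebner basis of the Jacobian ideal J(g) in C{x,y} is {y^3, x^2 + 2*y^2, x*y - y^2}; counting standard monomials gives mu = 4. Corank 2; j^3 = y*(x^2 - 2*x*y + 2*y^2) splits into three distinct lines over C (the quadratic factor has nonzero discriminant), so D_4. Both have type D_4, hence right-equivalent.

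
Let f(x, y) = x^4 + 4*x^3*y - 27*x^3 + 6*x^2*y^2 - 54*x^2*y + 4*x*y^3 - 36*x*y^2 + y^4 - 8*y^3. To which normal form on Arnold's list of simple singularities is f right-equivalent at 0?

The Hessian of f at 0 has rank 0. Corank 2; j^3 = -(3*x + 2*y)^3 is a perfect cube, so E-series; the 4-jet and mu = 6 give E_6.

E_{6}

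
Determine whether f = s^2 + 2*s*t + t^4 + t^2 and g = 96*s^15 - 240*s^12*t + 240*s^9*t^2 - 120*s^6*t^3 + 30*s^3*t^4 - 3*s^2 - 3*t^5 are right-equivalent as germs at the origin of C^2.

The Hessian of f at 0 is [[2, 2], [2, 2]] with rank 1, so corank 1. A Groebner basis of the Jacobian ideal J(f) in C{s,t} is {t^3, s + t}; counting standard monomials gives mu = 3. Corank 1: A-series; mu = 3 gives A_3. The Hessian of g at 0 is [[-6, 0], [0, 0]] with rank 1, so corank 1. A Groebner basis of the Jacobian ideal J(g) in C{s,t} is {t^4, s}; counting standard monomials gives mu = 4. Corank 1: A-series; mu = 4 gives A_4. f is A_3 but g is A_4, hence not right-equivalent.

No.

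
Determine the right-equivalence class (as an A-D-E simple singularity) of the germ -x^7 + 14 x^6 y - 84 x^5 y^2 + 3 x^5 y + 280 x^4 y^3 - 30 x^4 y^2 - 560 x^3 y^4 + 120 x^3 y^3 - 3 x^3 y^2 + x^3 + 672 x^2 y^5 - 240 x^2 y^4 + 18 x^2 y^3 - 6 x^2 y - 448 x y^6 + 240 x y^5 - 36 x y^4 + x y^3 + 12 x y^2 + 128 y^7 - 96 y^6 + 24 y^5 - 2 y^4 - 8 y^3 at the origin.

The Hessian of f at 0 has rank 0. Corank 2; j^3 = (x - 2*y)^3 is a perfect cube, so E-series; the 4-jet and mu = 7 give E_7.

E_{7}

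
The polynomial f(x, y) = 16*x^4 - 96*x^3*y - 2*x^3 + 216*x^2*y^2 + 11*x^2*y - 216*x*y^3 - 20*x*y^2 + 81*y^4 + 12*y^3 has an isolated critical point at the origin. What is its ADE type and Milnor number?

Type D5, Milnor number mu = 5.

The Hessian of f at 0 is [[0, 0], [0, 0]] with rank 0, so corank 2. A Groebner basis of the Jacobian ideal J(f) in C{x,y} is {x*y^2 + x*y/4 - y^2/2, x*y/8 + y^3 - y^2/4, x^2 - 7*x*y/2 + 3*y^2}; counting standard monomials gives mu = 5. Corank 2; j^3 = -(x - 2*y)^2*(2*x - 3*y) has shape L^2 M (L != M), so D-series; mu = 5 gives D_5.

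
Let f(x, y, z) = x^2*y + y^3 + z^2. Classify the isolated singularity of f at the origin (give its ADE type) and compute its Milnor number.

Type D_4, Milnor number mu = 4.

The Hessian of f at 0 is [[0, 0, 0], [0, 0, 0], [0, 0, 2]] with rank 1, so corank 2. A Groebner basis of the Jacobian ideal J(f) in C{x,y,z} is {y^3, x^2 + 3*y^2, x*y, z}; counting standard monomials gives mu = 4. Corank 2; j^3 = y*(x^2 + y^2) splits into three distinct lines over C (the quadratic factor has nonzero discriminant), so D_4.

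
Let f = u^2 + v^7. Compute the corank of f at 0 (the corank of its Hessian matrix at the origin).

1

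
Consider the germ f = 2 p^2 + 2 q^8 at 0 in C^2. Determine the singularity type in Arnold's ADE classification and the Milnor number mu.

The Hessian of f at 0 is [[4, 0], [0, 0]] with rank 1, so corank 1. A Groebner basis of the Jacobian ideal J(f) in C{p,q} is {q^7, p}; counting standard monomials gives mu = 7. Corank 1: A-series; mu = 7 gives A_7.

Type A7, Milnor number mu = 7.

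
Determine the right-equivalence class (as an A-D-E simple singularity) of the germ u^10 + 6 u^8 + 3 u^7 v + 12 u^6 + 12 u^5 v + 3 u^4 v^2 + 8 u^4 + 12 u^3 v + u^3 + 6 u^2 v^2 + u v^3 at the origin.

The Hessian of f at 0 is [[0, 0], [0, 0]] with rank 0, so corank 2. A Groebner basis of the Jacobian ideal J(f) in C{u,v} is {3*u^2/4 + v^4 + v^3/4, u^3, u^2*v - u^2/4 - v^3/12, u^2 + u*v^2 + v^3/3}; counting standard monomials gives mu = 7. Corank 2; j^3 = u^3 is a perfect cube, so E-series; the 4-jet and mu = 7 give E_7.

E_7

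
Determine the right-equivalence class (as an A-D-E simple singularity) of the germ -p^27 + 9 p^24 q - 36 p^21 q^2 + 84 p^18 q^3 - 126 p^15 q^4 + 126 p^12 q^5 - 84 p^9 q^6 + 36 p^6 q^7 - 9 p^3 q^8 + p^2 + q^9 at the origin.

A_{8}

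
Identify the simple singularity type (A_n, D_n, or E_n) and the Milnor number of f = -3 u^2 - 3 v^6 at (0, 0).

The Hessian of f at 0 has rank 1. Corank 1: A-series; mu = 5 gives A_5.

Type A_5, Milnor number mu = 5.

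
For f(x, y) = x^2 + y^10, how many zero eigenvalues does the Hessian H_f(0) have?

1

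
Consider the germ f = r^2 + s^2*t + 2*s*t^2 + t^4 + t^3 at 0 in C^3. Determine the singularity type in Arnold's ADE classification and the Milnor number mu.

The Hessian of f at 0 is [[0, 0, 0], [0, 0, 0], [0, 0, 2]] with rank 1, so corank 2. A Groebner basis of the Jacobian ideal J(f) in C{s,t,r} is {s^3 - s^2/4 + t^2/4, s^2/4 + t^3 - t^2/4, s*t + t^2, r}; counting standard monomials gives mu = 5. Corank 2; j^3 = t*(s + t)^2 has shape L^2 M (L != M), so D-series; mu = 5 gives D_5.

Type D_5, Milnor number mu = 5.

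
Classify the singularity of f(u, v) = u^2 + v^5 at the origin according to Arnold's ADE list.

The Hessian of f at 0 has rank 1. Corank 1: A-series; mu = 4 gives A_4.

A_{4}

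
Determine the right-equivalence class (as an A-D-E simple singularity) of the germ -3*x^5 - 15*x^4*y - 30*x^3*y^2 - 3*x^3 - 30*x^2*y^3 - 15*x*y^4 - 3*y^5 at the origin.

E_{8}

The Hessian of f at 0 has rank 0. Corank 2; j^3 = -3*x^3 is a perfect cube, so E-series; the 5-jet and mu = 8 give E_8.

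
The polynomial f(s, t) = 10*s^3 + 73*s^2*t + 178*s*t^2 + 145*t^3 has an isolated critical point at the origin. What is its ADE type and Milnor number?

The Hessian of f at 0 has rank 0. Corank 2; j^3 = (2*s + 5*t)*(5*s^2 + 24*s*t + 29*t^2) splits into three distinct lines over C (the quadratic factor has nonzero discriminant), so D_4.

Type D_4, Milnor number mu = 4.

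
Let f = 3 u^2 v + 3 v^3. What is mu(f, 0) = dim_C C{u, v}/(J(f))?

The Hessian of f at 0 has rank 0. Corank 2; j^3 = 3*v*(u^2 + v^2) splits into three distinct lines over C (the quadratic factor has nonzero discriminant), so D_4.

4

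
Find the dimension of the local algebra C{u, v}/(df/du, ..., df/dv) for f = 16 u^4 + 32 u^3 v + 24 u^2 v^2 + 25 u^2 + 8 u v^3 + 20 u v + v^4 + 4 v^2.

3

The Hessian of f at 0 is [[50, 20], [20, 8]] with rank 1, so corank 1. A Groebner basis of the Jacobian ideal J(f) in C{u,v} is {v^3, u + 2*v/5}; counting standard monomials gives mu = 3. Corank 1: A-series; mu = 3 gives A_3.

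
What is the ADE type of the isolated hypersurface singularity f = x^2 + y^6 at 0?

A_{5}

The Hessian of f at 0 has rank 1. Corank 1: A-series; mu = 5 gives A_5.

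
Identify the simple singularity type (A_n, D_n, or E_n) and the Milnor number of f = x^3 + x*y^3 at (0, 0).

Type E7, Milnor number mu = 7.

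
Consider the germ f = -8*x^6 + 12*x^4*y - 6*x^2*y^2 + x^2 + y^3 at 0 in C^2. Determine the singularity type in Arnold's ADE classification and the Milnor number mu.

Type A2, Milnor number mu = 2.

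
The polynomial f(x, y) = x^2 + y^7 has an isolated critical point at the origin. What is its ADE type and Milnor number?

Type A6, Milnor number mu = 6.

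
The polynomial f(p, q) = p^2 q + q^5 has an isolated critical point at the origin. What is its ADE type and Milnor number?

Type D_6, Milnor number mu = 6.

The Hessian of f at 0 has rank 0. Corank 2; j^3 = p^2*q has shape L^2 M (L != M), so D-series; mu = 6 gives D_6.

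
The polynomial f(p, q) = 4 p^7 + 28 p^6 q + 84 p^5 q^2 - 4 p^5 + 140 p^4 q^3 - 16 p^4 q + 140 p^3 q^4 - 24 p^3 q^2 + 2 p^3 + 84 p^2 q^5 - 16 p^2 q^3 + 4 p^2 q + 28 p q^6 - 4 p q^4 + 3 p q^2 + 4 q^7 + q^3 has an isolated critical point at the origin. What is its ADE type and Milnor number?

Type D_{4}, Milnor number mu = 4.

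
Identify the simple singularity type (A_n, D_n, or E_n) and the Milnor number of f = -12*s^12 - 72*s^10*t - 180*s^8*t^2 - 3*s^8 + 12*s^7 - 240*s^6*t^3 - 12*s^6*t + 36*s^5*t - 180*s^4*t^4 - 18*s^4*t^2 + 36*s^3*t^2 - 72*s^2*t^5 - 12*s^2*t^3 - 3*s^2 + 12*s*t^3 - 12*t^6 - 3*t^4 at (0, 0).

The Hessian of f at 0 has rank 1. Corank 1: A-series; mu = 3 gives A_3.

Type A3, Milnor number mu = 3.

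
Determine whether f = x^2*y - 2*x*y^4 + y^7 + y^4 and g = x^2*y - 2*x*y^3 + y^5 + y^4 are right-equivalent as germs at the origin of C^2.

The Hessian of f at 0 has rank 0. Corank 2; j^3 = x^2*y has shape L^2 M (L != M), so D-series; mu = 5 gives D_5. The Hessian of g at 0 has rank 0. Corank 2; j^3 = x^2*y has shape L^2 M (L != M), so D-series; mu = 5 gives D_5. Both have type D_5, hence right-equivalent.

Yes.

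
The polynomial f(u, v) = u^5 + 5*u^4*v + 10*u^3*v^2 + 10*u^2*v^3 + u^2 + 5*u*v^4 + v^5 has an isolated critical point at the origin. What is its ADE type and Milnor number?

The Hessian of f at 0 has rank 1. Corank 1: A-series; mu = 4 gives A_4.

Type A_4, Milnor number mu = 4.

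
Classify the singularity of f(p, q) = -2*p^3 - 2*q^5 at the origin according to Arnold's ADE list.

The Hessian of f at 0 has rank 0. Corank 2; j^3 = -2*p^3 is a perfect cube, so E-series; the 5-jet and mu = 8 give E_8.

E_{8}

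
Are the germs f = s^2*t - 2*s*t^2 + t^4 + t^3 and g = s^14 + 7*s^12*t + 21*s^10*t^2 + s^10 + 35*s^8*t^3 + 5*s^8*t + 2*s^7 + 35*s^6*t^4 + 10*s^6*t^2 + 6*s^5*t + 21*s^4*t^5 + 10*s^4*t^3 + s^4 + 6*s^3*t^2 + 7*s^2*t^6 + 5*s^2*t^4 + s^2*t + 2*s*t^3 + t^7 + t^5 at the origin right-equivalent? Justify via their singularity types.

No.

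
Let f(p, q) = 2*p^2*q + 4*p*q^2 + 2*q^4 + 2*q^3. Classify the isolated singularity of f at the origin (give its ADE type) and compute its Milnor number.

Type D_5, Milnor number mu = 5.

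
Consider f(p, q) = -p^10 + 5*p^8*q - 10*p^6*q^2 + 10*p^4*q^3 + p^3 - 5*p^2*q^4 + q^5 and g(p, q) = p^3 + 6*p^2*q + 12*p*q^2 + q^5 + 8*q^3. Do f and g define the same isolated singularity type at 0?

The Hessian of f at 0 has rank 0. Corank 2; j^3 = p^3 is a perfect cube, so E-series; the 5-jet and mu = 8 give E_8. The Hessian of g at 0 has rank 0. Corank 2; j^3 = (p + 2*q)^3 is a perfect cube, so E-series; the 5-jet and mu = 8 give E_8. Both have type E_8, hence right-equivalent.

Yes.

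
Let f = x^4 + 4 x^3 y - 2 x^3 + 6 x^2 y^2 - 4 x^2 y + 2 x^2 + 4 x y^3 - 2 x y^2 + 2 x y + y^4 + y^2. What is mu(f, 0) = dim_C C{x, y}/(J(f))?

1

The Hessian of f at 0 has rank 2. Corank 0: nondegenerate Morse point, so A_1.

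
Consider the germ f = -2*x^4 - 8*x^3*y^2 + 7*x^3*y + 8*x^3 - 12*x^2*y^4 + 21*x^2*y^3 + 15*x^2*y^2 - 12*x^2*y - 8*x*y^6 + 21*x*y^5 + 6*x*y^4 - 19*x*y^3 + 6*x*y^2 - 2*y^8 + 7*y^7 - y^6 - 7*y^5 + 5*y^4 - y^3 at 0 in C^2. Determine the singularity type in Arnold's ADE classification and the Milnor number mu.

Type E_7, Milnor number mu = 7.

The Hessian of f at 0 is [[0, 0], [0, 0]] with rank 0, so corank 2. A Groebner basis of the Jacobian ideal J(f) in C{x,y} is {-256*x^2/277 + 256*x*y/277 + y^4 - 8*y^3/831 - 64*y^2/277, x^3 + 204*x^2/277 - 204*x*y/277 - 65*y^3/554 + 51*y^2/277, x^2*y + 808*x^2/831 - 808*x*y/831 - 598*y^3/2493 + 202*y^2/831, 800*x^2/831 + x*y^2 - 800*x*y/831 - 2443*y^3/4986 + 200*y^2/831}; counting standard monomials gives mu = 7. Corank 2; j^3 = (2*x - y)^3 is a perfect cube, so E-series; the 4-jet and mu = 7 give E_7.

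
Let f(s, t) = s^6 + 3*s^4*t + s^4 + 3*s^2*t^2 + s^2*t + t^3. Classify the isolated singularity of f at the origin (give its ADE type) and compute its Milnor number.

Type D_{4}, Milnor number mu = 4.

The Hessian of f at 0 is [[0, 0], [0, 0]] with rank 0, so corank 2. A Groebner basis of the Jacobian ideal J(f) in C{s,t} is {t^3, s^2 + 3*t^2, s*t}; counting standard monomials gives mu = 4. Corank 2; j^3 = t*(s^2 + t^2) splits into three distinct lines over C (the quadratic factor has nonzero discriminant), so D_4.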